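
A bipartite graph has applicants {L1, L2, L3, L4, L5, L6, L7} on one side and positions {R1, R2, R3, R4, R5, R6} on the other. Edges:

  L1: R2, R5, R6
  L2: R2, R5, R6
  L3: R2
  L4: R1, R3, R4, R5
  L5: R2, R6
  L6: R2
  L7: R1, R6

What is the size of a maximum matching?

5

Unit-capacity flow: source→left, listed edges, right→sink; max matching = max flow.
Augmenting path L1→R2 (+1); matched 1.
Augmenting path L2→R5 (+1); matched 2.
Augmenting path L4→R1 (+1); matched 3.
Augmenting path L5→R6 (+1); matched 4.
Augmenting path L7→R1→L4→R3 (+1); matched 5.
No augmenting path remains; maximum matching = 5.
König certificate: {L4, L7, R2, R5, R6} is a vertex cover of size 5 (every listed pair touches it), so no matching can be larger.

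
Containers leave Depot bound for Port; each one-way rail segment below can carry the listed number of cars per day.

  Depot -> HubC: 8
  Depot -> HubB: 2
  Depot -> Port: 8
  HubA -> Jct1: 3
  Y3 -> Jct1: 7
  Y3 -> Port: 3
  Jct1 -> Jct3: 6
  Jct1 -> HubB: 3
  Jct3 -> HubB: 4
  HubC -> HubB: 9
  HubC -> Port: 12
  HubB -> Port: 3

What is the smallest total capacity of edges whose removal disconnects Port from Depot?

Augment Depot→Port: bottleneck 8, flow now 8.
Augment Depot→HubC→Port: bottleneck 8, flow now 16.
Augment Depot→HubB→Port: bottleneck 2, flow now 18.
No augmenting path remains; maximum flow = 18.
By max-flow min-cut, the minimum cut capacity equals the max flow.
In the residual graph, reachable from Depot: {Depot}.
Min-cut edges: Depot→HubC (8), Depot→HubB (2), Depot→Port (8); capacity 8 + 2 + 8 = 18.

18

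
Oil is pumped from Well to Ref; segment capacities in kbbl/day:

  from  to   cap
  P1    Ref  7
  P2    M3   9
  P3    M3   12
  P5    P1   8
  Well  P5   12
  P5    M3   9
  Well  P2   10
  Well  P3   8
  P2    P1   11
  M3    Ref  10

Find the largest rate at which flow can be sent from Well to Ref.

17

Augment Well→P5→P1→Ref: bottleneck 7, flow now 7.
Augment Well→P5→M3→Ref: bottleneck 5, flow now 12.
Augment Well→P2→M3→Ref: bottleneck 5, flow now 17.
No augmenting path remains; maximum flow = 17.
In the residual graph, reachable from Well: {Well, P5, P2, P3, P1, M3}.
Min-cut edges: P1→Ref (7), M3→Ref (10); capacity 7 + 10 = 17.
This cut is saturated, so no flow can exceed 17.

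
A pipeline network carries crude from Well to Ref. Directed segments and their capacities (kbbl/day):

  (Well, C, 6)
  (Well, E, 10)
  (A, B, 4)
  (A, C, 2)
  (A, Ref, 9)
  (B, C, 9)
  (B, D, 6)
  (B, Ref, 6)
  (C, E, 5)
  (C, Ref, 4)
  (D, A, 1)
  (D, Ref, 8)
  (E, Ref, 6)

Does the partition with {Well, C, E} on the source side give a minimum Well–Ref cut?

Given cut capacity: 4 + 6 = 10.
Augment Well→C→Ref: bottleneck 4, flow now 4.
Augment Well→E→Ref: bottleneck 6, flow now 10.
No augmenting path remains; maximum flow = 10.
Cut capacity 10 equals the max flow, so it is a minimum cut.

Yes — it is a minimum cut (capacity 10).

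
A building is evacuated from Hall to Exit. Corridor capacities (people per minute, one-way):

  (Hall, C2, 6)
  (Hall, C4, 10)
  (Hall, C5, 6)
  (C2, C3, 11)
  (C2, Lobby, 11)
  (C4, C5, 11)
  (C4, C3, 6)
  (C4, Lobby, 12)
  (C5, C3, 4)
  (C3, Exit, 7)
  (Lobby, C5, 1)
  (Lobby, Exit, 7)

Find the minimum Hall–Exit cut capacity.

Augment Hall→C2→C3→Exit: bottleneck 6, flow now 6.
Augment Hall→C4→C3→Exit: bottleneck 1, flow now 7.
Augment Hall→C4→Lobby→Exit: bottleneck 7, flow now 14.
No augmenting path remains; maximum flow = 14.
By max-flow min-cut, the minimum cut capacity equals the max flow.
In the residual graph, reachable from Hall: {Hall, C2, C4, C5, C3, Lobby}.
Min-cut edges: C3→Exit (7), Lobby→Exit (7); capacity 7 + 7 = 14.

14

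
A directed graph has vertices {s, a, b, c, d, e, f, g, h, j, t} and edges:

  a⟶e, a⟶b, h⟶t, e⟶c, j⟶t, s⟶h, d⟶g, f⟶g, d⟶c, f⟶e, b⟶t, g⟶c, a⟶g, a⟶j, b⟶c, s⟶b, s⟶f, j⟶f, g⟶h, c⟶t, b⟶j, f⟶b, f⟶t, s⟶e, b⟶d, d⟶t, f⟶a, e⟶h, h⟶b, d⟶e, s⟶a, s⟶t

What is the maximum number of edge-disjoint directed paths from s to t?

Assign every edge capacity 1; by Menger, the answer equals the max flow.
Path s→t (+1); total 1.
Path s→b→t (+1); total 2.
Path s→f→t (+1); total 3.
Path s→h→t (+1); total 4.
Path s→a→j→t (+1); total 5.
Path s→e→c→t (+1); total 6.
No residual s→t path; max flow = 6.
Certifying cut of size 6: {s→a, s→b, s→e, s→f, s→h, s→t}.

6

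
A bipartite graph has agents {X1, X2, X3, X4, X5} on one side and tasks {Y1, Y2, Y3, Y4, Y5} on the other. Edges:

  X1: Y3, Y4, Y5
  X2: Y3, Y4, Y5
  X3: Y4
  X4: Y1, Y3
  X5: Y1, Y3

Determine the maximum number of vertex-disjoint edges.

Unit-capacity flow: source→left, listed edges, right→sink; max matching = max flow.
Augmenting path X1→Y3 (+1); matched 1.
Augmenting path X2→Y4 (+1); matched 2.
Augmenting path X4→Y1 (+1); matched 3.
Augmenting path X3→Y4→X2→Y5 (+1); matched 4.
No augmenting path remains; maximum matching = 4.
König certificate: {Y1, Y3, Y4, Y5} is a vertex cover of size 4 (every listed pair touches it), so no matching can be larger.

4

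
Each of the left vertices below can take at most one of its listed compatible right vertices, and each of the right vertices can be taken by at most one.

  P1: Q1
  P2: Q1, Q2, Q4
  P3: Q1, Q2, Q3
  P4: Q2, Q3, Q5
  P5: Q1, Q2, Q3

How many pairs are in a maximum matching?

5

Unit-capacity flow: source→left, listed edges, right→sink; max matching = max flow.
Augmenting path P1→Q1 (+1); matched 1.
Augmenting path P2→Q2 (+1); matched 2.
Augmenting path P3→Q3 (+1); matched 3.
Augmenting path P4→Q5 (+1); matched 4.
Augmenting path P5→Q2→P2→Q4 (+1); matched 5.
No augmenting path remains; maximum matching = 5.
König certificate: {P1, P2, P3, P4, P5} is a vertex cover of size 5 (every listed pair touches it), so no matching can be larger.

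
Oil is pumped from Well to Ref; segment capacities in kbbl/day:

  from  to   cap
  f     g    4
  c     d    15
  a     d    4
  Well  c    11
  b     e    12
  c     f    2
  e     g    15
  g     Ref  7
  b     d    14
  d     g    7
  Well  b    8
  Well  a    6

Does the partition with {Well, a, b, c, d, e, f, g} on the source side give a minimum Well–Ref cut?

Yes — it is a minimum cut (capacity 7).

Given cut capacity: 7 = 7.
Augment Well→a→d→g→Ref: bottleneck 4, flow now 4.
Augment Well→b→d→g→Ref: bottleneck 3, flow now 7.
No augmenting path remains; maximum flow = 7.
Cut capacity 7 equals the max flow, so it is a minimum cut.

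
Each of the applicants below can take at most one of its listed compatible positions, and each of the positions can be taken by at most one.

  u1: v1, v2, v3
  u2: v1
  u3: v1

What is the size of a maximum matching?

2

Unit-capacity flow: source→left, listed edges, right→sink; max matching = max flow.
Augmenting path u1→v1 (+1); matched 1.
Augmenting path u2→v1→u1→v2 (+1); matched 2.
No augmenting path remains; maximum matching = 2.
König certificate: {u1, v1} is a vertex cover of size 2 (every listed pair touches it), so no matching can be larger.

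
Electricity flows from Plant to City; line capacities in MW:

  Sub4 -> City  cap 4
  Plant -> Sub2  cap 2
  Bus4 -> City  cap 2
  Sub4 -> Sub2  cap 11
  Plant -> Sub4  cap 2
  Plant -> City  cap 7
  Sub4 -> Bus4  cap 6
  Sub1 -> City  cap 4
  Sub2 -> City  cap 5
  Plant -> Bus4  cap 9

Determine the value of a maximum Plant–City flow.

Augment Plant→City: bottleneck 7, flow now 7.
Augment Plant→Sub4→City: bottleneck 2, flow now 9.
Augment Plant→Sub2→City: bottleneck 2, flow now 11.
Augment Plant→Bus4→City: bottleneck 2, flow now 13.
No augmenting path remains; maximum flow = 13.
In the residual graph, reachable from Plant: {Plant, Bus4}.
Min-cut edges: Plant→Sub4 (2), Plant→Sub2 (2), Plant→City (7), Bus4→City (2); capacity 2 + 2 + 7 + 2 = 13.
This cut is saturated, so no flow can exceed 13.

13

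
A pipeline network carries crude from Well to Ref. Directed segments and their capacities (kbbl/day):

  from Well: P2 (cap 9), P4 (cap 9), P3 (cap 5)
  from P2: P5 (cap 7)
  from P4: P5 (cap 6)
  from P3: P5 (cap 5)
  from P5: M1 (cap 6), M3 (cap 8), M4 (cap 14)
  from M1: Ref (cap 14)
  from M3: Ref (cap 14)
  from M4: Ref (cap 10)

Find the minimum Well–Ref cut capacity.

18

Augment Well→P2→P5→M1→Ref: bottleneck 6, flow now 6.
Augment Well→P2→P5→M3→Ref: bottleneck 1, flow now 7.
Augment Well→P4→P5→M3→Ref: bottleneck 6, flow now 13.
Augment Well→P3→P5→M3→Ref: bottleneck 1, flow now 14.
Augment Well→P3→P5→M4→Ref: bottleneck 4, flow now 18.
No augmenting path remains; maximum flow = 18.
By max-flow min-cut, the minimum cut capacity equals the max flow.
In the residual graph, reachable from Well: {Well, P2, P4}.
Min-cut edges: Well→P3 (5), P2→P5 (7), P4→P5 (6); capacity 5 + 7 + 6 = 18.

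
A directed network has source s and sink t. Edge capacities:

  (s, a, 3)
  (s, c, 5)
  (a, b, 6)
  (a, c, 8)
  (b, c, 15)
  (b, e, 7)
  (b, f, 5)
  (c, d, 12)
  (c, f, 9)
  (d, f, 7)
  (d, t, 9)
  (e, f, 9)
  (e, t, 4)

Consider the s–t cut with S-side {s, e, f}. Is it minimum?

No — its capacity is 12, but the minimum cut has capacity 8.

Given cut capacity: 3 + 5 + 4 = 12.
Augment s→c→d→t: bottleneck 5, flow now 5.
Augment s→a→b→e→t: bottleneck 3, flow now 8.
No augmenting path remains; maximum flow = 8.
In the residual graph, reachable from s: {s}.
Min-cut edges: s→a (3), s→c (5); capacity 3 + 5 = 8.
Cut capacity 12 exceeds the max flow 8, so it is not minimum.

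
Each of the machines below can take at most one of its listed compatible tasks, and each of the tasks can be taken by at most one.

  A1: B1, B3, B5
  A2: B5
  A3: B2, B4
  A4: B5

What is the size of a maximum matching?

Unit-capacity flow: source→left, listed edges, right→sink; max matching = max flow.
Augmenting path A1→B1 (+1); matched 1.
Augmenting path A2→B5 (+1); matched 2.
Augmenting path A3→B2 (+1); matched 3.
No augmenting path remains; maximum matching = 3.
König certificate: {A1, A3, B5} is a vertex cover of size 3 (every listed pair touches it), so no matching can be larger.

3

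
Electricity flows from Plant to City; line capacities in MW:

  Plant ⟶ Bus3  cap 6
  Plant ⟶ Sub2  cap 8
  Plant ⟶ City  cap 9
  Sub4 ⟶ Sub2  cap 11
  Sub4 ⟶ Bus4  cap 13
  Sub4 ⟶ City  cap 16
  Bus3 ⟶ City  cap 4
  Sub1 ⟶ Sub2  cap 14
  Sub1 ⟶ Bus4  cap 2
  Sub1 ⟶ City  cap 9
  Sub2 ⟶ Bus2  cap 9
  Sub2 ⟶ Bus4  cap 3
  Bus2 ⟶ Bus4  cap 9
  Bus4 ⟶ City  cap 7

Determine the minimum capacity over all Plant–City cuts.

20

Augment Plant→City: bottleneck 9, flow now 9.
Augment Plant→Bus3→City: bottleneck 4, flow now 13.
Augment Plant→Sub2→Bus4→City: bottleneck 3, flow now 16.
Augment Plant→Sub2→Bus2→Bus4→City: bottleneck 4, flow now 20.
No augmenting path remains; maximum flow = 20.
By max-flow min-cut, the minimum cut capacity equals the max flow.
In the residual graph, reachable from Plant: {Plant, Bus3, Sub2, Bus2, Bus4}.
Min-cut edges: Plant→City (9), Bus3→City (4), Bus4→City (7); capacity 9 + 4 + 7 = 20.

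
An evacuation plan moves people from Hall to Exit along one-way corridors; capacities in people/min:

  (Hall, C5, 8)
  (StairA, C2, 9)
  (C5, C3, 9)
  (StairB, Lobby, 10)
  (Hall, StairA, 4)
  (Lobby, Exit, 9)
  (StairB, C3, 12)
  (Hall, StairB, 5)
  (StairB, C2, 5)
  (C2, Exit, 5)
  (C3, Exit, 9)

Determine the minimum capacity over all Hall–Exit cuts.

17

Augment Hall→C5→C3→Exit: bottleneck 8, flow now 8.
Augment Hall→StairB→Lobby→Exit: bottleneck 5, flow now 13.
Augment Hall→StairA→C2→Exit: bottleneck 4, flow now 17.
No augmenting path remains; maximum flow = 17.
By max-flow min-cut, the minimum cut capacity equals the max flow.
In the residual graph, reachable from Hall: {Hall}.
Min-cut edges: Hall→C5 (8), Hall→StairB (5), Hall→StairA (4); capacity 8 + 5 + 4 = 17.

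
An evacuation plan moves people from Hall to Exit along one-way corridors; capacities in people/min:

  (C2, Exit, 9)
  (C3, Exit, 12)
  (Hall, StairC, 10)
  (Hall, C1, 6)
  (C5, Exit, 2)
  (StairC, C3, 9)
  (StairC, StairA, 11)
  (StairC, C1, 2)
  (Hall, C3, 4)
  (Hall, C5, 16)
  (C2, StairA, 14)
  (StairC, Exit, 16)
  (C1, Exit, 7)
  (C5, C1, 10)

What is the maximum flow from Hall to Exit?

23

Augment Hall→C5→Exit: bottleneck 2, flow now 2.
Augment Hall→StairC→Exit: bottleneck 10, flow now 12.
Augment Hall→C3→Exit: bottleneck 4, flow now 16.
Augment Hall→C1→Exit: bottleneck 6, flow now 22.
Augment Hall→C5→C1→Exit: bottleneck 1, flow now 23.
No augmenting path remains; maximum flow = 23.
In the residual graph, reachable from Hall: {Hall, C5, C1}.
Min-cut edges: Hall→StairC (10), Hall→C3 (4), C5→Exit (2), C1→Exit (7); capacity 10 + 4 + 2 + 7 = 23.
This cut is saturated, so no flow can exceed 23.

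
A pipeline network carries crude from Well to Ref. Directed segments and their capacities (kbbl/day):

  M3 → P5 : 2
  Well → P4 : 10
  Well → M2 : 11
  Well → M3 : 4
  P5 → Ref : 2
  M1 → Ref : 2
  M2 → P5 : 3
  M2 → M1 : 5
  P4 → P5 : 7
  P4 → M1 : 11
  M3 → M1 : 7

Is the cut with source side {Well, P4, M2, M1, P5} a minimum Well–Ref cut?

No — its capacity is 8, but the minimum cut has capacity 4.

Given cut capacity: 4 + 2 + 2 = 8.
Augment Well→M3→M1→Ref: bottleneck 2, flow now 2.
Augment Well→M3→P5→Ref: bottleneck 2, flow now 4.
No augmenting path remains; maximum flow = 4.
In the residual graph, reachable from Well: {Well, M3, P4, M2, M1, P5}.
Min-cut edges: M1→Ref (2), P5→Ref (2); capacity 2 + 2 = 4.
Cut capacity 8 exceeds the max flow 4, so it is not minimum.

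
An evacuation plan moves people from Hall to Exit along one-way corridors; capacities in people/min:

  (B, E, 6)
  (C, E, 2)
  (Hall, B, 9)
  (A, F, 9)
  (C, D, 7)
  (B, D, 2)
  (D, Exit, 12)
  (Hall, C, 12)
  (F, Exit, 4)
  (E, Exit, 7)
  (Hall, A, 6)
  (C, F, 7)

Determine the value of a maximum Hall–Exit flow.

Augment Hall→A→F→Exit: bottleneck 4, flow now 4.
Augment Hall→B→D→Exit: bottleneck 2, flow now 6.
Augment Hall→B→E→Exit: bottleneck 6, flow now 12.
Augment Hall→C→D→Exit: bottleneck 7, flow now 19.
Augment Hall→C→E→Exit: bottleneck 1, flow now 20.
No augmenting path remains; maximum flow = 20.
In the residual graph, reachable from Hall: {Hall, A, B, C, E, F}.
Min-cut edges: B→D (2), C→D (7), E→Exit (7), F→Exit (4); capacity 2 + 7 + 7 + 4 = 20.
This cut is saturated, so no flow can exceed 20.

20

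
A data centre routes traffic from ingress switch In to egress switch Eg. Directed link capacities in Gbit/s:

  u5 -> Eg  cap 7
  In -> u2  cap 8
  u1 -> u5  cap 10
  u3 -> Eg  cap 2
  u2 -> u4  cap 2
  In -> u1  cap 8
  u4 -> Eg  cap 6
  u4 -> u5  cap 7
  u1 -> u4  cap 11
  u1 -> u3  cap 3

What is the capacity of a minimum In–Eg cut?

10

Augment In→u1→u3→Eg: bottleneck 2, flow now 2.
Augment In→u1→u4→Eg: bottleneck 6, flow now 8.
Augment In→u2→u4→u5→Eg: bottleneck 2, flow now 10.
No augmenting path remains; maximum flow = 10.
By max-flow min-cut, the minimum cut capacity equals the max flow.
In the residual graph, reachable from In: {In, u2}.
Min-cut edges: In→u1 (8), u2→u4 (2); capacity 8 + 2 = 10.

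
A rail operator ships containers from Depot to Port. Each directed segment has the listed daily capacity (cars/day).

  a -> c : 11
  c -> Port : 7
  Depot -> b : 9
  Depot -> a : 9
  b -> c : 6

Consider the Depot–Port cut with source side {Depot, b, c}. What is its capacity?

Edges leaving {Depot, b, c}: Depot→a (9), c→Port (7).
Cut capacity = 9 + 7 = 16.

16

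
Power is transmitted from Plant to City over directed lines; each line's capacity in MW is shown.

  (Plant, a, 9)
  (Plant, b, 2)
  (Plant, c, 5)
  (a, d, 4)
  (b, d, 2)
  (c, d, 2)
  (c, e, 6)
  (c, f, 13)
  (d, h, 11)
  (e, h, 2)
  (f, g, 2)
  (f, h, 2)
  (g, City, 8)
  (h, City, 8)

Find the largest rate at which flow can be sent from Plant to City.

Augment Plant→a→d→h→City: bottleneck 4, flow now 4.
Augment Plant→b→d→h→City: bottleneck 2, flow now 6.
Augment Plant→c→d→h→City: bottleneck 2, flow now 8.
Augment Plant→c→f→g→City: bottleneck 2, flow now 10.
No augmenting path remains; maximum flow = 10.
In the residual graph, reachable from Plant: {Plant, a, b, c, d, e, f, h}.
Min-cut edges: f→g (2), h→City (8); capacity 2 + 8 = 10.
This cut is saturated, so no flow can exceed 10.

10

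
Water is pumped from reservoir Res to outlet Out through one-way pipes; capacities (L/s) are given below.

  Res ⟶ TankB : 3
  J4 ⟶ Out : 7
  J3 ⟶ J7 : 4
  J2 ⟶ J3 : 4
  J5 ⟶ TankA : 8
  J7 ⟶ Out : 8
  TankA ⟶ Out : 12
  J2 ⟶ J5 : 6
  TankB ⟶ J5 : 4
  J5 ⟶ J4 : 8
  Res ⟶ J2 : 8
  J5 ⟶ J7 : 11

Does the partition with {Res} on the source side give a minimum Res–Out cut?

Given cut capacity: 8 + 3 = 11.
Augment Res→J2→J5→J4→Out: bottleneck 6, flow now 6.
Augment Res→J2→J3→J7→Out: bottleneck 2, flow now 8.
Augment Res→TankB→J5→J4→Out: bottleneck 1, flow now 9.
Augment Res→TankB→J5→J7→Out: bottleneck 2, flow now 11.
No augmenting path remains; maximum flow = 11.
Cut capacity 11 equals the max flow, so it is a minimum cut.

Yes — it is a minimum cut (capacity 11).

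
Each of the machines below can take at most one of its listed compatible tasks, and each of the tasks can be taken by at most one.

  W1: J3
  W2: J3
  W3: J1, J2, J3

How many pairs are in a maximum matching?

Unit-capacity flow: source→left, listed edges, right→sink; max matching = max flow.
Augmenting path W1→J3 (+1); matched 1.
Augmenting path W3→J1 (+1); matched 2.
No augmenting path remains; maximum matching = 2.
König certificate: {W3, J3} is a vertex cover of size 2 (every listed pair touches it), so no matching can be larger.

2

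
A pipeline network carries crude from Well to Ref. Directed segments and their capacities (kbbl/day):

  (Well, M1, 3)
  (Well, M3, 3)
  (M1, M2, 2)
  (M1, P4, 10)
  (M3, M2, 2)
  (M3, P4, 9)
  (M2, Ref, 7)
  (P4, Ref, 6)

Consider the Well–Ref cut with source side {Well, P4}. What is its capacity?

12

Edges leaving {Well, P4}: Well→M1 (3), Well→M3 (3), P4→Ref (6).
Cut capacity = 3 + 3 + 6 = 12.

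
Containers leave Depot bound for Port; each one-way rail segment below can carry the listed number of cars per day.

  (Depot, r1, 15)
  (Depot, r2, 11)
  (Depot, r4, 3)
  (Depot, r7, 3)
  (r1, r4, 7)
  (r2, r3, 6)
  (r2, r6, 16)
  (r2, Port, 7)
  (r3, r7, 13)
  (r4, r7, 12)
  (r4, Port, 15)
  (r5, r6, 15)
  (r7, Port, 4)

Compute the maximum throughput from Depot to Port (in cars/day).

Augment Depot→r2→Port: bottleneck 7, flow now 7.
Augment Depot→r4→Port: bottleneck 3, flow now 10.
Augment Depot→r7→Port: bottleneck 3, flow now 13.
Augment Depot→r1→r4→Port: bottleneck 7, flow now 20.
Augment Depot→r2→r3→r7→Port: bottleneck 1, flow now 21.
No augmenting path remains; maximum flow = 21.
In the residual graph, reachable from Depot: {Depot, r1, r2, r3, r6, r7}.
Min-cut edges: Depot→r4 (3), r1→r4 (7), r2→Port (7), r7→Port (4); capacity 3 + 7 + 7 + 4 = 21.
This cut is saturated, so no flow can exceed 21.

21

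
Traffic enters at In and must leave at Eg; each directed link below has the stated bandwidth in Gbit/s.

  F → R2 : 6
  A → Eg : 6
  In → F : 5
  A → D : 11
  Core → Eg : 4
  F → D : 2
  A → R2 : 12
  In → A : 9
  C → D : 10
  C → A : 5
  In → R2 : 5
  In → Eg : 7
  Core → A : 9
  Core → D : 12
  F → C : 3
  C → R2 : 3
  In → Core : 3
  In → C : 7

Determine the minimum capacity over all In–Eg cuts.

16

Augment In→Eg: bottleneck 7, flow now 7.
Augment In→Core→Eg: bottleneck 3, flow now 10.
Augment In→A→Eg: bottleneck 6, flow now 16.
No augmenting path remains; maximum flow = 16.
By max-flow min-cut, the minimum cut capacity equals the max flow.
In the residual graph, reachable from In: {In, F, A, C, R2, D}.
Min-cut edges: In→Core (3), In→Eg (7), A→Eg (6); capacity 3 + 7 + 6 = 16.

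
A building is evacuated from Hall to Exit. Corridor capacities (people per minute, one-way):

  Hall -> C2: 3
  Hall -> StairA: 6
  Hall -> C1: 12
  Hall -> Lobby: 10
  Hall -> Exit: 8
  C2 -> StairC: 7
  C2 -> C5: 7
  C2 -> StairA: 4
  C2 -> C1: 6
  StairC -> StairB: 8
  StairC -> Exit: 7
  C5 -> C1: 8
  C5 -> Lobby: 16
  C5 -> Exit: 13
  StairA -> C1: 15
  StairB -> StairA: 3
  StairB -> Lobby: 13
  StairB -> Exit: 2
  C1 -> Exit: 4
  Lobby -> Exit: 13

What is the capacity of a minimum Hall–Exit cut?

Augment Hall→Exit: bottleneck 8, flow now 8.
Augment Hall→C1→Exit: bottleneck 4, flow now 12.
Augment Hall→Lobby→Exit: bottleneck 10, flow now 22.
Augment Hall→C2→StairC→Exit: bottleneck 3, flow now 25.
No augmenting path remains; maximum flow = 25.
By max-flow min-cut, the minimum cut capacity equals the max flow.
In the residual graph, reachable from Hall: {Hall, StairA, C1}.
Min-cut edges: Hall→C2 (3), Hall→Lobby (10), Hall→Exit (8), C1→Exit (4); capacity 3 + 10 + 8 + 4 = 25.

25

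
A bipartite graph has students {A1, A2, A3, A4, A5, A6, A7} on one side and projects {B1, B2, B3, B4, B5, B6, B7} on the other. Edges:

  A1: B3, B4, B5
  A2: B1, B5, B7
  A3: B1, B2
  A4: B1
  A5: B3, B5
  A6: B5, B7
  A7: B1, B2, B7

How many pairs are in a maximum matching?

6

Unit-capacity flow: source→left, listed edges, right→sink; max matching = max flow.
Augmenting path A1→B3 (+1); matched 1.
Augmenting path A2→B1 (+1); matched 2.
Augmenting path A3→B2 (+1); matched 3.
Augmenting path A5→B5 (+1); matched 4.
Augmenting path A6→B7 (+1); matched 5.
Augmenting path A4→B1→A2→B5→A5→B3→A1→B4 (+1); matched 6.
No augmenting path remains; maximum matching = 6.
König certificate: {A1, A5, B1, B2, B5, B7} is a vertex cover of size 6 (every listed pair touches it), so no matching can be larger.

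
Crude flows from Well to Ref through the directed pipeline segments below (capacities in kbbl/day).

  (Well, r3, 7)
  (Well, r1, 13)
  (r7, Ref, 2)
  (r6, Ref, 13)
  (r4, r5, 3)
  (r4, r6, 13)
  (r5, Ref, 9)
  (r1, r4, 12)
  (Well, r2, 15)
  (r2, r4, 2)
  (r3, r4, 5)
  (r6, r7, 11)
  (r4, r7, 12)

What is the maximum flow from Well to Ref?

18

Augment Well→r1→r4→r5→Ref: bottleneck 3, flow now 3.
Augment Well→r1→r4→r6→Ref: bottleneck 9, flow now 12.
Augment Well→r2→r4→r6→Ref: bottleneck 2, flow now 14.
Augment Well→r3→r4→r6→Ref: bottleneck 2, flow now 16.
Augment Well→r3→r4→r7→Ref: bottleneck 2, flow now 18.
No augmenting path remains; maximum flow = 18.
In the residual graph, reachable from Well: {Well, r1, r2, r3, r4, r7}.
Min-cut edges: r4→r5 (3), r4→r6 (13), r7→Ref (2); capacity 3 + 13 + 2 = 18.
This cut is saturated, so no flow can exceed 18.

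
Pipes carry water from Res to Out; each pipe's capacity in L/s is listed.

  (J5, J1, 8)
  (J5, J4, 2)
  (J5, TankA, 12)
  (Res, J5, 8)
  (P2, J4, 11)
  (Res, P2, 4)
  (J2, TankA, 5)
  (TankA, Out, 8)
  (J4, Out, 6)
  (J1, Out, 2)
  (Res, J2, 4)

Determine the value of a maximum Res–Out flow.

Augment Res→J5→J1→Out: bottleneck 2, flow now 2.
Augment Res→J5→TankA→Out: bottleneck 6, flow now 8.
Augment Res→J2→TankA→Out: bottleneck 2, flow now 10.
Augment Res→P2→J4→Out: bottleneck 4, flow now 14.
Augment Res→J2→TankA→J5→J4→Out: bottleneck 2, flow now 16. (uses reverse residual edge)
No augmenting path remains; maximum flow = 16.
In the residual graph, reachable from Res: {Res}.
Min-cut edges: Res→J5 (8), Res→J2 (4), Res→P2 (4); capacity 8 + 4 + 4 = 16.
This cut is saturated, so no flow can exceed 16.

16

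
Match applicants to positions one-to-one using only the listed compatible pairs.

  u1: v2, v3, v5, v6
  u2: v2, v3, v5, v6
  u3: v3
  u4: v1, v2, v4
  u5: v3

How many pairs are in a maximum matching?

Unit-capacity flow: source→left, listed edges, right→sink; max matching = max flow.
Augmenting path u1→v2 (+1); matched 1.
Augmenting path u2→v3 (+1); matched 2.
Augmenting path u4→v1 (+1); matched 3.
Augmenting path u3→v3→u2→v5 (+1); matched 4.
No augmenting path remains; maximum matching = 4.
König certificate: {u1, u2, u4, v3} is a vertex cover of size 4 (every listed pair touches it), so no matching can be larger.

4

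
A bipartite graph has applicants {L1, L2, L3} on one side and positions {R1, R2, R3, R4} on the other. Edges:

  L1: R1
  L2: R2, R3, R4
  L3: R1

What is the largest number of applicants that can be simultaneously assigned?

2

Unit-capacity flow: source→left, listed edges, right→sink; max matching = max flow.
Augmenting path L1→R1 (+1); matched 1.
Augmenting path L2→R2 (+1); matched 2.
No augmenting path remains; maximum matching = 2.
König certificate: {L2, R1} is a vertex cover of size 2 (every listed pair touches it), so no matching can be larger.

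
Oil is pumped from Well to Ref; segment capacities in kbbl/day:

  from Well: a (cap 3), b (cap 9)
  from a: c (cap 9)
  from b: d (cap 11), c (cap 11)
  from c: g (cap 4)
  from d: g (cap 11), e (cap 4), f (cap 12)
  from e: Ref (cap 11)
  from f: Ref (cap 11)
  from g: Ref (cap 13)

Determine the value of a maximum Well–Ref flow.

12

Augment Well→a→c→g→Ref: bottleneck 3, flow now 3.
Augment Well→b→c→g→Ref: bottleneck 1, flow now 4.
Augment Well→b→d→e→Ref: bottleneck 4, flow now 8.
Augment Well→b→d→f→Ref: bottleneck 4, flow now 12.
No augmenting path remains; maximum flow = 12.
In the residual graph, reachable from Well: {Well}.
Min-cut edges: Well→a (3), Well→b (9); capacity 3 + 9 = 12.
This cut is saturated, so no flow can exceed 12.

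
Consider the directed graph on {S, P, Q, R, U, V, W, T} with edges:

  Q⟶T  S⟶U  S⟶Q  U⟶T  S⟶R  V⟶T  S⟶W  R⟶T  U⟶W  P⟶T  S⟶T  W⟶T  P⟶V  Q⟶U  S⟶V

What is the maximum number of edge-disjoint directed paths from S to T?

6

Assign every edge capacity 1; by Menger, the answer equals the max flow.
Path S→T (+1); total 1.
Path S→Q→T (+1); total 2.
Path S→R→T (+1); total 3.
Path S→U→T (+1); total 4.
Path S→V→T (+1); total 5.
Path S→W→T (+1); total 6.
No residual S→T path; max flow = 6.
Certifying cut of size 6: {S→Q, S→R, S→T, S→U, S→V, S→W}.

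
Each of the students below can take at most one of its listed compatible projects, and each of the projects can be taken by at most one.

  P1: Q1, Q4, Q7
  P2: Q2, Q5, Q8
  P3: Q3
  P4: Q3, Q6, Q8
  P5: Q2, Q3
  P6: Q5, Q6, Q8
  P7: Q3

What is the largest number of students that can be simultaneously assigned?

Unit-capacity flow: source→left, listed edges, right→sink; max matching = max flow.
Augmenting path P1→Q1 (+1); matched 1.
Augmenting path P2→Q2 (+1); matched 2.
Augmenting path P3→Q3 (+1); matched 3.
Augmenting path P4→Q6 (+1); matched 4.
Augmenting path P6→Q5 (+1); matched 5.
Augmenting path P5→Q2→P2→Q8 (+1); matched 6.
No augmenting path remains; maximum matching = 6.
König certificate: {P1, P2, P4, P5, P6, Q3} is a vertex cover of size 6 (every listed pair touches it), so no matching can be larger.

6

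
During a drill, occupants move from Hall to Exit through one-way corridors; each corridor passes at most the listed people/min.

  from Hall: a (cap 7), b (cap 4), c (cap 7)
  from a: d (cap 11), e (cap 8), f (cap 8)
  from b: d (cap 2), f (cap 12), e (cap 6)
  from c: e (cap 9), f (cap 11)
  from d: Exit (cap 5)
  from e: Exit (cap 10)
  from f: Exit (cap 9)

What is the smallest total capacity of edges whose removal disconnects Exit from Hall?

18

Augment Hall→a→d→Exit: bottleneck 5, flow now 5.
Augment Hall→a→e→Exit: bottleneck 2, flow now 7.
Augment Hall→b→e→Exit: bottleneck 4, flow now 11.
Augment Hall→c→e→Exit: bottleneck 4, flow now 15.
Augment Hall→c→f→Exit: bottleneck 3, flow now 18.
No augmenting path remains; maximum flow = 18.
By max-flow min-cut, the minimum cut capacity equals the max flow.
In the residual graph, reachable from Hall: {Hall}.
Min-cut edges: Hall→a (7), Hall→b (4), Hall→c (7); capacity 7 + 4 + 7 = 18.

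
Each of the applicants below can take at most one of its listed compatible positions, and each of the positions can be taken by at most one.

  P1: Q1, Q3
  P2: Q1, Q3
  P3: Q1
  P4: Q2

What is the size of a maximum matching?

Unit-capacity flow: source→left, listed edges, right→sink; max matching = max flow.
Augmenting path P1→Q1 (+1); matched 1.
Augmenting path P2→Q3 (+1); matched 2.
Augmenting path P4→Q2 (+1); matched 3.
No augmenting path remains; maximum matching = 3.
König certificate: {P4, Q1, Q3} is a vertex cover of size 3 (every listed pair touches it), so no matching can be larger.

3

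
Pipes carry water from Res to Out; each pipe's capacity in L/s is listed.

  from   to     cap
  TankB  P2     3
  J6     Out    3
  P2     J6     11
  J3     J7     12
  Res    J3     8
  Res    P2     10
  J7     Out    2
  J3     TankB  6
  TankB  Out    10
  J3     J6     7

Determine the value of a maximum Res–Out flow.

11

Augment Res→J3→J6→Out: bottleneck 3, flow now 3.
Augment Res→J3→J7→Out: bottleneck 2, flow now 5.
Augment Res→J3→TankB→Out: bottleneck 3, flow now 8.
Augment Res→P2→J6→J3→TankB→Out: bottleneck 3, flow now 11. (uses reverse residual edge)
No augmenting path remains; maximum flow = 11.
In the residual graph, reachable from Res: {Res, P2, J6}.
Min-cut edges: Res→J3 (8), J6→Out (3); capacity 8 + 3 = 11.
This cut is saturated, so no flow can exceed 11.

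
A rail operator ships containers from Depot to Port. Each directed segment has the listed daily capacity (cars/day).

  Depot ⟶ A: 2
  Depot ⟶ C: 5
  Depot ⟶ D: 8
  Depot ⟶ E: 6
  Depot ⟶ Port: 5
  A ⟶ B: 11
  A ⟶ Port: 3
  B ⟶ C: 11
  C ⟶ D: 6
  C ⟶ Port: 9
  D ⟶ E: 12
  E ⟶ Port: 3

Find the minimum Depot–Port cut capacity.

15

Augment Depot→Port: bottleneck 5, flow now 5.
Augment Depot→A→Port: bottleneck 2, flow now 7.
Augment Depot→C→Port: bottleneck 5, flow now 12.
Augment Depot→E→Port: bottleneck 3, flow now 15.
No augmenting path remains; maximum flow = 15.
By max-flow min-cut, the minimum cut capacity equals the max flow.
In the residual graph, reachable from Depot: {Depot, D, E}.
Min-cut edges: Depot→A (2), Depot→C (5), Depot→Port (5), E→Port (3); capacity 2 + 5 + 5 + 3 = 15.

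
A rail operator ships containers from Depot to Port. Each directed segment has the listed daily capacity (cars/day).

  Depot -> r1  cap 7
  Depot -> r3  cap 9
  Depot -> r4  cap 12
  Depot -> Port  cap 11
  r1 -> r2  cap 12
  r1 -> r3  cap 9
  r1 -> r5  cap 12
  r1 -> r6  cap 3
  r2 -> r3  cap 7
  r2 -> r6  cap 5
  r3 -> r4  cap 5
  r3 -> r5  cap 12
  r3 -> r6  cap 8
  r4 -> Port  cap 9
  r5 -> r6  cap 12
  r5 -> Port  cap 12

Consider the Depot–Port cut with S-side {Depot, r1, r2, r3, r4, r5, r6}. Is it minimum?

Yes — it is a minimum cut (capacity 32).

Given cut capacity: 11 + 9 + 12 = 32.
Augment Depot→Port: bottleneck 11, flow now 11.
Augment Depot→r4→Port: bottleneck 9, flow now 20.
Augment Depot→r1→r5→Port: bottleneck 7, flow now 27.
Augment Depot→r3→r5→Port: bottleneck 5, flow now 32.
No augmenting path remains; maximum flow = 32.
Cut capacity 32 equals the max flow, so it is a minimum cut.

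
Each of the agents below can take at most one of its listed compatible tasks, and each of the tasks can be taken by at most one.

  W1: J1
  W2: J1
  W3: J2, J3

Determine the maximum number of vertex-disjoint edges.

Unit-capacity flow: source→left, listed edges, right→sink; max matching = max flow.
Augmenting path W1→J1 (+1); matched 1.
Augmenting path W3→J2 (+1); matched 2.
No augmenting path remains; maximum matching = 2.
König certificate: {W3, J1} is a vertex cover of size 2 (every listed pair touches it), so no matching can be larger.

2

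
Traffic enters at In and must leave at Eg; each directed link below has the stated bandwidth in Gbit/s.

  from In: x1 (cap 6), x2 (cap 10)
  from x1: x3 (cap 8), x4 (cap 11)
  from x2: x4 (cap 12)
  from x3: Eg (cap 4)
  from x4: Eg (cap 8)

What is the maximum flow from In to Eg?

12

Augment In→x1→x3→Eg: bottleneck 4, flow now 4.
Augment In→x1→x4→Eg: bottleneck 2, flow now 6.
Augment In→x2→x4→Eg: bottleneck 6, flow now 12.
No augmenting path remains; maximum flow = 12.
In the residual graph, reachable from In: {In, x1, x2, x3, x4}.
Min-cut edges: x3→Eg (4), x4→Eg (8); capacity 4 + 8 = 12.
This cut is saturated, so no flow can exceed 12.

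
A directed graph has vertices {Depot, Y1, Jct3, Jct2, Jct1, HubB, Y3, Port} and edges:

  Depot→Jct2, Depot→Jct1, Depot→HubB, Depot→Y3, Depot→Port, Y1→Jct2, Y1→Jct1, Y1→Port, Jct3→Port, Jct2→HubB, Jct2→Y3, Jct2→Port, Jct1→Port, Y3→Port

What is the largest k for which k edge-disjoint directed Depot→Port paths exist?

4

Assign every edge capacity 1; by Menger, the answer equals the max flow.
Path Depot→Port (+1); total 1.
Path Depot→Jct2→Port (+1); total 2.
Path Depot→Jct1→Port (+1); total 3.
Path Depot→Y3→Port (+1); total 4.
No residual Depot→Port path; max flow = 4.
Certifying cut of size 4: {Depot→Jct1, Depot→Jct2, Depot→Port, Depot→Y3}.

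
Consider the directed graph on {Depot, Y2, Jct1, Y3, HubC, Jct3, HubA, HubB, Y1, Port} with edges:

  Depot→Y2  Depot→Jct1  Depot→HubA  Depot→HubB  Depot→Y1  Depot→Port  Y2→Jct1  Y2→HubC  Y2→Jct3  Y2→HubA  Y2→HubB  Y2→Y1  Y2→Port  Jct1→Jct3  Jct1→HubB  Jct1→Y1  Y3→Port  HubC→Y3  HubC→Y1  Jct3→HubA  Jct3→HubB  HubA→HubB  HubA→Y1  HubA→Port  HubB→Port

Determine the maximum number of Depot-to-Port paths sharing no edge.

4

Assign every edge capacity 1; by Menger, the answer equals the max flow.
Path Depot→Port (+1); total 1.
Path Depot→Y2→Port (+1); total 2.
Path Depot→HubA→Port (+1); total 3.
Path Depot→HubB→Port (+1); total 4.
No residual Depot→Port path; max flow = 4.
Certifying cut of size 4: {Depot→Port, Depot→Y2, HubA→Port, HubB→Port}.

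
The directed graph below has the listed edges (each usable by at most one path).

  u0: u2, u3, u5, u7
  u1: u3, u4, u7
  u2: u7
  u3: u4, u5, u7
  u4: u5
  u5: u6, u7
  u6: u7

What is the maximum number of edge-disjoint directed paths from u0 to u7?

4

Assign every edge capacity 1; by Menger, the answer equals the max flow.
Path u0→u7 (+1); total 1.
Path u0→u2→u7 (+1); total 2.
Path u0→u3→u7 (+1); total 3.
Path u0→u5→u7 (+1); total 4.
No residual u0→u7 path; max flow = 4.
Certifying cut of size 4: {u0→u2, u0→u3, u0→u5, u0→u7}.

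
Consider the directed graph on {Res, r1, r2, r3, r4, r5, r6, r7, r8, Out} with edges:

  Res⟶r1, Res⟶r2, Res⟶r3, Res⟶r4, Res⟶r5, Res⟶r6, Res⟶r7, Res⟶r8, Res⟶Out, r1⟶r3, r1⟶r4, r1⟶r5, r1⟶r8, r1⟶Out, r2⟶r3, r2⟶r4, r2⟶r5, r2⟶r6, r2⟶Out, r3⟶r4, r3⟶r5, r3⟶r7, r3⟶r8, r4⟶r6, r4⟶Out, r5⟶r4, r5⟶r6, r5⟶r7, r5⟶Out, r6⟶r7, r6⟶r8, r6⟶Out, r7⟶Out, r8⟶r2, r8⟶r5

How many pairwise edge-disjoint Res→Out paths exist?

Assign every edge capacity 1; by Menger, the answer equals the max flow.
Path Res→Out (+1); total 1.
Path Res→r1→Out (+1); total 2.
Path Res→r2→Out (+1); total 3.
Path Res→r4→Out (+1); total 4.
Path Res→r5→Out (+1); total 5.
Path Res→r6→Out (+1); total 6.
Path Res→r7→Out (+1); total 7.
No residual Res→Out path; max flow = 7.
Certifying cut of size 7: {Res→Out, Res→r1, r2→Out, r4→Out, r5→Out, r6→Out, r7→Out}.

7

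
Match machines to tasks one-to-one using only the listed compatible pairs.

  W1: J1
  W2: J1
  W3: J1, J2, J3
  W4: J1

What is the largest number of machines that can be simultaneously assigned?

Unit-capacity flow: source→left, listed edges, right→sink; max matching = max flow.
Augmenting path W1→J1 (+1); matched 1.
Augmenting path W3→J2 (+1); matched 2.
No augmenting path remains; maximum matching = 2.
König certificate: {W3, J1} is a vertex cover of size 2 (every listed pair touches it), so no matching can be larger.

2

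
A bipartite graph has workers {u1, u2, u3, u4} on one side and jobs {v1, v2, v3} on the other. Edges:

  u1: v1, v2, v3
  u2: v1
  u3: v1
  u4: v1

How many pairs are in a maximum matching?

Unit-capacity flow: source→left, listed edges, right→sink; max matching = max flow.
Augmenting path u1→v1 (+1); matched 1.
Augmenting path u2→v1→u1→v2 (+1); matched 2.
No augmenting path remains; maximum matching = 2.
König certificate: {u1, v1} is a vertex cover of size 2 (every listed pair touches it), so no matching can be larger.

2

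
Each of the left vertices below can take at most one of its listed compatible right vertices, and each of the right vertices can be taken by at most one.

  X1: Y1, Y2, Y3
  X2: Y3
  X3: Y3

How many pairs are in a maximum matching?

Unit-capacity flow: source→left, listed edges, right→sink; max matching = max flow.
Augmenting path X1→Y1 (+1); matched 1.
Augmenting path X2→Y3 (+1); matched 2.
No augmenting path remains; maximum matching = 2.
König certificate: {X1, Y3} is a vertex cover of size 2 (every listed pair touches it), so no matching can be larger.

2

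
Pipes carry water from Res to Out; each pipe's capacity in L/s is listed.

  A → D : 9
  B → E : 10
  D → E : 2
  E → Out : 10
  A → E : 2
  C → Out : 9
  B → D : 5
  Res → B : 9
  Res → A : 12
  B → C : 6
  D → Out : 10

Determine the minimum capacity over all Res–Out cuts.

20

Augment Res→A→D→Out: bottleneck 9, flow now 9.
Augment Res→A→E→Out: bottleneck 2, flow now 11.
Augment Res→B→C→Out: bottleneck 6, flow now 17.
Augment Res→B→D→Out: bottleneck 1, flow now 18.
Augment Res→B→E→Out: bottleneck 2, flow now 20.
No augmenting path remains; maximum flow = 20.
By max-flow min-cut, the minimum cut capacity equals the max flow.
In the residual graph, reachable from Res: {Res, A}.
Min-cut edges: Res→B (9), A→D (9), A→E (2); capacity 9 + 9 + 2 = 20.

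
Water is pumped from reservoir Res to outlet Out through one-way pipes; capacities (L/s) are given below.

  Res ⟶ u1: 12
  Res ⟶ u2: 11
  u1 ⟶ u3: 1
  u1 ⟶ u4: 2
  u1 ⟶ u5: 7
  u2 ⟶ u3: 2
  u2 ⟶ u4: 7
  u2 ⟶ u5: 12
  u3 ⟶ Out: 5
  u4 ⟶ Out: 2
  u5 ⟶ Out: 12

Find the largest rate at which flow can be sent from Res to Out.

Augment Res→u1→u3→Out: bottleneck 1, flow now 1.
Augment Res→u1→u4→Out: bottleneck 2, flow now 3.
Augment Res→u1→u5→Out: bottleneck 7, flow now 10.
Augment Res→u2→u3→Out: bottleneck 2, flow now 12.
Augment Res→u2→u5→Out: bottleneck 5, flow now 17.
No augmenting path remains; maximum flow = 17.
In the residual graph, reachable from Res: {Res, u1, u2, u4, u5}.
Min-cut edges: u1→u3 (1), u2→u3 (2), u4→Out (2), u5→Out (12); capacity 1 + 2 + 2 + 12 = 17.
This cut is saturated, so no flow can exceed 17.

17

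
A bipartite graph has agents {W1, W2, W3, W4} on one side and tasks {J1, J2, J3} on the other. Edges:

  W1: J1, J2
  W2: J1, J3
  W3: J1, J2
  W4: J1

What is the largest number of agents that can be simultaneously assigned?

Unit-capacity flow: source→left, listed edges, right→sink; max matching = max flow.
Augmenting path W1→J1 (+1); matched 1.
Augmenting path W2→J3 (+1); matched 2.
Augmenting path W3→J2 (+1); matched 3.
No augmenting path remains; maximum matching = 3.
König certificate: {W2, J1, J2} is a vertex cover of size 3 (every listed pair touches it), so no matching can be larger.

3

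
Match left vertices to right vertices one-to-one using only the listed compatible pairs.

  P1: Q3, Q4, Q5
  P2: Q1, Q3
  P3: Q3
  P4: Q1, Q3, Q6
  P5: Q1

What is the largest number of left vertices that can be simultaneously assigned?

Unit-capacity flow: source→left, listed edges, right→sink; max matching = max flow.
Augmenting path P1→Q3 (+1); matched 1.
Augmenting path P2→Q1 (+1); matched 2.
Augmenting path P4→Q6 (+1); matched 3.
Augmenting path P3→Q3→P1→Q4 (+1); matched 4.
No augmenting path remains; maximum matching = 4.
König certificate: {P1, P4, Q1, Q3} is a vertex cover of size 4 (every listed pair touches it), so no matching can be larger.

4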